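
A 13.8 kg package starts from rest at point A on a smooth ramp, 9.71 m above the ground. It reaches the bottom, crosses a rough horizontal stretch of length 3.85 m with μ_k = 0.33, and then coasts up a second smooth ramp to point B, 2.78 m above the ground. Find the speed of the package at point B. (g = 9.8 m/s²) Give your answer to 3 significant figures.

Energy at A: mgh₁ = (13.8)(9.8)(9.71) = 1313.2 J
Friction loss: W_f = μ_k mg d = 171.8 J
At B: ½mv² + mgh₂ = mgh₁ − W_f
½mv² = 1313.2 − 171.8 − 375.97 = 765.39 J
v = √(2 × 765.39/13.8) = 10.53 m/s

v = 10.5 m/s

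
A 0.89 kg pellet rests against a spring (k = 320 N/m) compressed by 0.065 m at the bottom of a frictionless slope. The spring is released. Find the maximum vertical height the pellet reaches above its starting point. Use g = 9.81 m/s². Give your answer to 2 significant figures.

All spring PE becomes gravitational PE at the highest point: ½kx² = mgh
h = kx²/(2mg) = (320)(0.065)²/(2 × 0.89 × 9.81) = 0.07743 m

h = 0.077 m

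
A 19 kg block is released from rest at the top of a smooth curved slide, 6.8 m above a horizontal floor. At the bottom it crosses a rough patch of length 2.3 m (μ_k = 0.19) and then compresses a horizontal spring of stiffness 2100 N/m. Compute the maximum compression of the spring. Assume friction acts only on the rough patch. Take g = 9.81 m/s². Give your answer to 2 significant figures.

x = 1.1 m

Initial energy: E₁ = mgh = (19)(9.81)(6.8) = 1267.5 J
Friction removes W_f = μ_k mg d = (0.19)(19)(9.81)(2.3) = 81.45 J
Energy reaching the spring: E = 1267.5 − 81.45 = 1186.0 J
At max compression ½kx² = E ⇒ x = √(2E/k) = √(2 × 1186.0/2100) = 1.063 m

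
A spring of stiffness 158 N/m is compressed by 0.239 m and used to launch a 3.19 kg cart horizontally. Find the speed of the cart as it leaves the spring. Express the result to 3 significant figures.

v = 1.68 m/s

Spring PE converts entirely to kinetic energy: ½kx² = ½mv²
v = x√(k/m) = 0.239 × √(158/3.19) = 1.682 m/s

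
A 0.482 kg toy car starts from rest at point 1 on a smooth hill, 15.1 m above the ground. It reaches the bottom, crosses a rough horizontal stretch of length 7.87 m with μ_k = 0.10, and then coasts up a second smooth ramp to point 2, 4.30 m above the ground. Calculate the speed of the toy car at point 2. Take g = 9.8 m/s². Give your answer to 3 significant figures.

v = 14.0 m/s

Energy at 1: mgh₁ = (0.482)(9.8)(15.1) = 71.326 J
Friction loss: W_f = μ_k mg d = 3.717 J
At 2: ½mv² + mgh₂ = mgh₁ − W_f
½mv² = 71.326 − 3.717 − 20.311 = 47.297 J
v = √(2 × 47.297/0.482) = 14.01 m/s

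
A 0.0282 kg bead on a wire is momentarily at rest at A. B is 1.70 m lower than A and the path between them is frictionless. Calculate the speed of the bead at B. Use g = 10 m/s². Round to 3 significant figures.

v = 5.83 m/s

By conservation of mechanical energy, mgh = ½mv²
The mass cancels from both sides.
v = √(2gh) = √(2 × 10 × 1.70) = √34.000 = 5.831 m/s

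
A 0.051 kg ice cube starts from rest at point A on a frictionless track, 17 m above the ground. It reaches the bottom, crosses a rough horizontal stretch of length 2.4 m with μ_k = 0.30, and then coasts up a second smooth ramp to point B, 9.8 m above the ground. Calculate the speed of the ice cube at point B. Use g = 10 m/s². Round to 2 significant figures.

v = 11 m/s

Energy at A: mgh₁ = (0.051)(10)(17) = 8.6700 J
Friction loss: W_f = μ_k mg d = 0.3672 J
At B: ½mv² + mgh₂ = mgh₁ − W_f
½mv² = 8.6700 − 0.3672 − 4.9980 = 3.3048 J
v = √(2 × 3.3048/0.051) = 11.38 m/s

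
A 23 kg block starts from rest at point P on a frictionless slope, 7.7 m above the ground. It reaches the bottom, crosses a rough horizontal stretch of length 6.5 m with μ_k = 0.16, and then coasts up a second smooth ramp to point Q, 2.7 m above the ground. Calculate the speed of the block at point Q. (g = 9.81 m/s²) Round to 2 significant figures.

v = 8.8 m/s

Energy at P: mgh₁ = (23)(9.81)(7.7) = 1737.4 J
Friction loss: W_f = μ_k mg d = 234.7 J
At Q: ½mv² + mgh₂ = mgh₁ − W_f
½mv² = 1737.4 − 234.7 − 609.20 = 893.49 J
v = √(2 × 893.49/23) = 8.814 m/s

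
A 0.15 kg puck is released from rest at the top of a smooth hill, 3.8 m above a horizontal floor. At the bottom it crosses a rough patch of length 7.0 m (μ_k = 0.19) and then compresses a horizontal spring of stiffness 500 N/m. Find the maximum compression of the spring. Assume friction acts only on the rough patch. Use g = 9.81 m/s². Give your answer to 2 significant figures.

Initial energy: E₁ = mgh = (0.15)(9.81)(3.8) = 5.5917 J
Friction removes W_f = μ_k mg d = (0.19)(0.15)(9.81)(7.0) = 1.957 J
Energy reaching the spring: E = 5.5917 − 1.957 = 3.6346 J
At max compression ½kx² = E ⇒ x = √(2E/k) = √(2 × 3.6346/500) = 0.1206 m

x = 0.12 m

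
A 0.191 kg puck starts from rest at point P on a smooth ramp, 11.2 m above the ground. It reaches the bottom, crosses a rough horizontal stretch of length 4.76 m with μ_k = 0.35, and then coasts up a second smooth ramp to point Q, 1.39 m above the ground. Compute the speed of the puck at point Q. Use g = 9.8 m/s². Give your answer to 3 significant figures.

Energy at P: mgh₁ = (0.191)(9.8)(11.2) = 20.964 J
Friction loss: W_f = μ_k mg d = 3.118 J
At Q: ½mv² + mgh₂ = mgh₁ − W_f
½mv² = 20.964 − 3.118 − 2.6018 = 15.244 J
v = √(2 × 15.244/0.191) = 12.63 m/s

v = 12.6 m/s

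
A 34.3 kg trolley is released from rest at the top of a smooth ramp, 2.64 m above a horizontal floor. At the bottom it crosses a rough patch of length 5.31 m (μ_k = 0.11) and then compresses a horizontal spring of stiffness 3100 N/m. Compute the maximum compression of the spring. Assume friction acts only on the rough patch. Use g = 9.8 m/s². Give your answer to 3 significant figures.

Initial energy: E₁ = mgh = (34.3)(9.8)(2.64) = 887.41 J
Friction removes W_f = μ_k mg d = (0.11)(34.3)(9.8)(5.31) = 196.3 J
Energy reaching the spring: E = 887.41 − 196.3 = 691.07 J
At max compression ½kx² = E ⇒ x = √(2E/k) = √(2 × 691.07/3100) = 0.6677 m

x = 0.668 m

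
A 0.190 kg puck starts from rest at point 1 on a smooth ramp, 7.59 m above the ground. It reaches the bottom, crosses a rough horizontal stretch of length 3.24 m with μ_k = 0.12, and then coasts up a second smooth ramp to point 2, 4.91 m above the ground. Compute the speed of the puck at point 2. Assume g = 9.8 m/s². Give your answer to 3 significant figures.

Energy at 1: mgh₁ = (0.190)(9.8)(7.59) = 14.133 J
Friction loss: W_f = μ_k mg d = 0.7239 J
At 2: ½mv² + mgh₂ = mgh₁ − W_f
½mv² = 14.133 − 0.7239 − 9.1424 = 4.2662 J
v = √(2 × 4.2662/0.190) = 6.701 m/s

v = 6.70 m/s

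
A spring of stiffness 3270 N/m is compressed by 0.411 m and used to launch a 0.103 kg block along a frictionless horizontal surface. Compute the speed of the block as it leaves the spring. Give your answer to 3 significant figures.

Spring PE converts entirely to kinetic energy: ½kx² = ½mv²
v = x√(k/m) = 0.411 × √(3270/0.103) = 73.23 m/s

v = 73.2 m/s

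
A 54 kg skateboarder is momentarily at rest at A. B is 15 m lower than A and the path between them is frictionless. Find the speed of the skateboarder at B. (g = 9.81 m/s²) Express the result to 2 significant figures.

v = 17 m/s

Equating total energy at the two states: mgh = ½mv²
The mass cancels from both sides.
v = √(2gh) = √(2 × 9.81 × 15) = √294.30 = 17.16 m/s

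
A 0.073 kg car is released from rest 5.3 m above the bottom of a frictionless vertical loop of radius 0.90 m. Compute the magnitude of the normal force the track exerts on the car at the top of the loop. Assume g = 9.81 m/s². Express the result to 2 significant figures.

Energy from release to top (height 2r): mgh = ½mv_top² + mg(2r)
v_top² = 2g(h − 2r) = 2(9.81)(5.3 − 1.800) = 68.670 m²/s²
At the top, both N and weight point toward the centre: N + mg = mv_top²/r
N = m(v_top²/r − g) = 0.073(68.670/0.90 − 9.81) = 4.854 N

N = 4.9 N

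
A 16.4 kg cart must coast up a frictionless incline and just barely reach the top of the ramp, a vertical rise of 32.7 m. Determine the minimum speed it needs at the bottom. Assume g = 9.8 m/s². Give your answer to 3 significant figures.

At the top it is momentarily at rest, so all KE converts to PE: ½mv² = mgh
v = √(2gh) = √(2 × 9.8 × 32.7) = 25.32 m/s

v = 25.3 m/s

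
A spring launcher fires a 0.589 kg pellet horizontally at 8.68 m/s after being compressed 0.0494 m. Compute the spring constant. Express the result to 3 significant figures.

k = 18200 N/m

Energy stored in the spring equals the launch KE: ½kx² = ½mv²
k = mv²/x² = (0.589)(8.68)²/(0.0494)² = 18184 N/m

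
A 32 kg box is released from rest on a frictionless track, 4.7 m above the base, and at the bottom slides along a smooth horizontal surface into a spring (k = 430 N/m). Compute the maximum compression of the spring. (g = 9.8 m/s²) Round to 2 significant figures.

Energy conservation (no friction) from release to max compression: mgh = ½kx²
x = √(2mgh/k) = √(2 × 32 × 9.8 × 4.7 / 430) = 2.618 m

x = 2.6 m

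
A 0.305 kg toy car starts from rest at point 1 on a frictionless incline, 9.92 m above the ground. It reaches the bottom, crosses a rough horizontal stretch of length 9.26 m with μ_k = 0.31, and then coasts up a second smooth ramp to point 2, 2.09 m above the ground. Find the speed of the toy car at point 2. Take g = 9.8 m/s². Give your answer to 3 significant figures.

Energy at 1: mgh₁ = (0.305)(9.8)(9.92) = 29.651 J
Friction loss: W_f = μ_k mg d = 8.580 J
At 2: ½mv² + mgh₂ = mgh₁ − W_f
½mv² = 29.651 − 8.580 − 6.2470 = 14.824 J
v = √(2 × 14.824/0.305) = 9.859 m/s

v = 9.86 m/s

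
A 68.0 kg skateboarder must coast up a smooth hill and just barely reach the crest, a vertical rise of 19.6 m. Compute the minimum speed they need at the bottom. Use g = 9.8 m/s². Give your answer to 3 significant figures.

v = 19.6 m/s

At the top they are momentarily at rest, so all KE converts to PE: ½mv² = mgh
v = √(2gh) = √(2 × 9.8 × 19.6) = 19.60 m/s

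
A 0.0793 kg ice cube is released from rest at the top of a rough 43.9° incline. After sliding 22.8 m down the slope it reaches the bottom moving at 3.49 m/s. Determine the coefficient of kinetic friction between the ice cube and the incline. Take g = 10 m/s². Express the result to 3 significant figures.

Energy balance down the incline: mg L sinθ − ½mv² = μ_k (mg cosθ) L
mgL sinθ = 12.537 J; ½mv² = 0.48294 J
W_f = 12.537 − 0.48294 = 12.05 J
μ_k = W_f/(mg cosθ · L) = 12.05/(0.5714 × 22.8) = 0.9253

μ_k = 0.925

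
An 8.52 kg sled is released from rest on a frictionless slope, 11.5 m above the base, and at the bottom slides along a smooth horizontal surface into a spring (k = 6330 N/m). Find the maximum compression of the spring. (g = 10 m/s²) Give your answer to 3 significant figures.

x = 0.556 m

Energy conservation (no friction) from release to max compression: mgh = ½kx²
x = √(2mgh/k) = √(2 × 8.52 × 10 × 11.5 / 6330) = 0.5564 m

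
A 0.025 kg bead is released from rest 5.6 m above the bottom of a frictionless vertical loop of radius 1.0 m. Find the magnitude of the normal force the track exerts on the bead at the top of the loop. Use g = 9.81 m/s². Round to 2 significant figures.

N = 1.5 N

Energy from release to top (height 2r): mgh = ½mv_top² + mg(2r)
v_top² = 2g(h − 2r) = 2(9.81)(5.6 − 2.000) = 70.632 m²/s²
At the top, both N and weight point toward the centre: N + mg = mv_top²/r
N = m(v_top²/r − g) = 0.025(70.632/1.0 − 9.81) = 1.521 N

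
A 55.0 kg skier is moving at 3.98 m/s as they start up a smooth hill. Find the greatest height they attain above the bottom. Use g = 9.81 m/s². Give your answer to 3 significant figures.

h = 0.807 m

By energy conservation, ½mv² = mgh
h = v²/(2g) = 3.98²/(2 × 9.81) = 0.8074 m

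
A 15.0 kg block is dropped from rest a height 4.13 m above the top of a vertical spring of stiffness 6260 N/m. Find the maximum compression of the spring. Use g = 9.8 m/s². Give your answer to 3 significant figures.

Measuring PE from the top of the relaxed spring, at max compression the block has dropped H + x with zero KE, so:
mg(H + x) = ½kx²
½(6260)x² − (15.0)(9.8)x − (15.0)(9.8)(4.13) = 0
3130x² − 147.0x − 607.1 = 0
x = [147.0 + √(21609 + 7.6010e+06)]/(2 × 3130) = 0.4645 m

x = 0.465 m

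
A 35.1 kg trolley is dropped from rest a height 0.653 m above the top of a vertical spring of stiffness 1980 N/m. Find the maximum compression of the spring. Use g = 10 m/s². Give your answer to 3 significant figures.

Measuring PE from the top of the relaxed spring, at max compression the trolley has dropped H + x with zero KE, so:
mg(H + x) = ½kx²
½(1980)x² − (35.1)(10)x − (35.1)(10)(0.653) = 0
990.0x² − 351.0x − 229.2 = 0
x = [351.0 + √(123201 + 907644)]/(2 × 990.0) = 0.6901 m

x = 0.690 m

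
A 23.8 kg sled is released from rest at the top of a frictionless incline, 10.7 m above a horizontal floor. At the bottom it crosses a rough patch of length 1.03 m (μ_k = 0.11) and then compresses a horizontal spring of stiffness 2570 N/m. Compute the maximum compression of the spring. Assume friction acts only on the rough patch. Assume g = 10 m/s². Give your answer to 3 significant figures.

Initial energy: E₁ = mgh = (23.8)(10)(10.7) = 2546.6 J
Friction removes W_f = μ_k mg d = (0.11)(23.8)(10)(1.03) = 26.97 J
Energy reaching the spring: E = 2546.6 − 26.97 = 2519.6 J
At max compression ½kx² = E ⇒ x = √(2E/k) = √(2 × 2519.6/2570) = 1.400 m

x = 1.40 m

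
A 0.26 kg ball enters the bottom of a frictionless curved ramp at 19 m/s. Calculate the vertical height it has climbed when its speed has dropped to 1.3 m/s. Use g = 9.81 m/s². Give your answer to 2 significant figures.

Conservation of energy: ½mv₁² = ½mv₂² + mgh
h = (v₁² − v₂²)/(2g) = (19² − 1.3²)/(2 × 9.81) = 18.31 m

h = 18 m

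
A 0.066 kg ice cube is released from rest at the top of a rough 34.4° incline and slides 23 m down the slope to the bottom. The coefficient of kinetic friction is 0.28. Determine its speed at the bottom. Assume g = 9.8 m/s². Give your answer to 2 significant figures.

v = 12 m/s

Energy: mgh = ½mv² + W_f, with h = L sinθ and W_f = μ_k (mg cosθ) L
mgh = mgL sinθ = (0.066)(9.8)(23)sin34.4° = 8.4047 J
W_f = μ_k mg cosθ · L = (0.28)(0.066)(9.8)cos34.4°·23 = 3.437 J
½mv² = 8.4047 − 3.437 = 4.9678 J
v = √(2 × 4.9678/0.066) = 12.27 m/s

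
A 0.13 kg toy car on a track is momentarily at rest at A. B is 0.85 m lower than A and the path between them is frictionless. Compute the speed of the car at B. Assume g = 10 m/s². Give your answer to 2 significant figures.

v = 4.1 m/s

Equating total energy at the two states: mgh = ½mv²
v = √(2gh) = √(2 × 10 × 0.85) = √17.000 = 4.123 m/s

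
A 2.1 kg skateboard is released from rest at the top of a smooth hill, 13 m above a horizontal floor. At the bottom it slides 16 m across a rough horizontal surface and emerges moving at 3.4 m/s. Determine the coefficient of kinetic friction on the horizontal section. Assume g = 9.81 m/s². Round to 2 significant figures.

μ_k = 0.78

Energy at the top = energy at the end + work done against friction:
mgh = ½mv² + μ_k m g d
mgh = 267.81 J; ½mv² = 12.138 J
W_f = 267.81 − 12.138 = 255.7 J
μ_k = W_f/(mg·d) = 255.7/(20.60 × 16) = 0.7757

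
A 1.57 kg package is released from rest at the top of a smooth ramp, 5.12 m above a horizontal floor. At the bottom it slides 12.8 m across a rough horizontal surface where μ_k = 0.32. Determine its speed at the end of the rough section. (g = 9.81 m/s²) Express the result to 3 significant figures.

v = 4.48 m/s

Energy at the top = energy at the end + work done against friction:
mgh = ½mv² + μ_k m g d
W_f = μ_k mg d = (0.32)(1.57)(9.81)(12.8) = 63.09 J
½mv² = mgh − W_f = 78.857 − 63.09 = 15.771 J
v = √(2 × 15.771/1.57) = 4.482 m/s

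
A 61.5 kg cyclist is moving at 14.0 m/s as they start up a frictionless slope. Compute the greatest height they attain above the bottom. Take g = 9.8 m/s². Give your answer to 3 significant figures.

h = 10.0 m

Setting KE at the bottom equal to PE gained: ½mv² = mgh
h = v²/(2g) = 14.0²/(2 × 9.8) = 10.00 m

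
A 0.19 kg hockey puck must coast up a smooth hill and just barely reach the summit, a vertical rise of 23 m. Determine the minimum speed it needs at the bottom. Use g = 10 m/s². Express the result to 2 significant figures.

At the top it is momentarily at rest, so all KE converts to PE: ½mv² = mgh
v = √(2gh) = √(2 × 10 × 23) = 21.45 m/s

v = 21 m/s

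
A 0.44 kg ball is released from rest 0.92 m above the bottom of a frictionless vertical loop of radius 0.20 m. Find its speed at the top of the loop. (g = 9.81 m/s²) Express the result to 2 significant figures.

Energy conservation: mgh = ½mv_top² + mg(2r)
v_top² = 2g(h − 2r) = 2(9.81)(0.92 − 0.4000) = 10.20
v_top = 3.194 m/s

v = 3.2 m/s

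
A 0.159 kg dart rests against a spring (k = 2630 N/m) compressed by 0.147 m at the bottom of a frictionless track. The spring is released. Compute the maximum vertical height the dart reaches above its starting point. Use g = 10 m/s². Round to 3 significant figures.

At maximum height the dart is at rest, so ½kx² = mgh
h = kx²/(2mg) = (2630)(0.147)²/(2 × 0.159 × 10) = 17.87 m

h = 17.9 m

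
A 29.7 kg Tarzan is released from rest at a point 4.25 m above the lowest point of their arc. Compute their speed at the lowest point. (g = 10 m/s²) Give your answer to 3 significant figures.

v = 9.22 m/s

Energy conservation between the two points: mgh = ½mv²
v = √(2gh) = √(2 × 10 × 4.25) = √85.000 = 9.220 m/s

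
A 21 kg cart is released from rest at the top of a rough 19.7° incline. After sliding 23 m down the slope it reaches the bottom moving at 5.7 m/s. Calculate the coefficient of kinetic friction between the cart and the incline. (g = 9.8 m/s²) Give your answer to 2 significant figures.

μ_k = 0.28

mgh = ½mv² + μ_k (mg cosθ) L, with h = L sinθ
mgL sinθ = 1595.6 J; ½mv² = 341.15 J
W_f = 1595.6 − 341.15 = 1254 J
μ_k = W_f/(mg cosθ · L) = 1254/(193.8 × 23) = 0.2815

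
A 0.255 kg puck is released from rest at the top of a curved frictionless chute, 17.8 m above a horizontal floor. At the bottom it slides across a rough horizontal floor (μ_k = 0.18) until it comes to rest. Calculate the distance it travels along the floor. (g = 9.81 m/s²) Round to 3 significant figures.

d = 98.9 m

Energy at the top = energy at the end + work done against friction:
At rest all PE has been dissipated by friction: mgh = μ_k m g d
d = h/μ_k = 17.8/0.18 = 98.89 m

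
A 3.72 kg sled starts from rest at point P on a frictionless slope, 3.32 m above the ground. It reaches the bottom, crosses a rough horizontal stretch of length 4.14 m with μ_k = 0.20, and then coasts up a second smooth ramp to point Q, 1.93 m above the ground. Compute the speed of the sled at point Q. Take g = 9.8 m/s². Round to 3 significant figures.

v = 3.32 m/s

Energy at P: mgh₁ = (3.72)(9.8)(3.32) = 121.03 J
Friction loss: W_f = μ_k mg d = 30.19 J
At Q: ½mv² + mgh₂ = mgh₁ − W_f
½mv² = 121.03 − 30.19 − 70.360 = 20.488 J
v = √(2 × 20.488/3.72) = 3.319 m/s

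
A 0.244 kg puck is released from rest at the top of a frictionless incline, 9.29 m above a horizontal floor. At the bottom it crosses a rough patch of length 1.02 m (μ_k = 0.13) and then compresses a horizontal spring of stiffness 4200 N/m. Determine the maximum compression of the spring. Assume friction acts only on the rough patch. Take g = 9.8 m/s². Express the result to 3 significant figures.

Initial energy: E₁ = mgh = (0.244)(9.8)(9.29) = 22.214 J
Friction removes W_f = μ_k mg d = (0.13)(0.244)(9.8)(1.02) = 0.3171 J
Energy reaching the spring: E = 22.214 − 0.3171 = 21.897 J
At max compression ½kx² = E ⇒ x = √(2E/k) = √(2 × 21.897/4200) = 0.1021 m

x = 0.102 m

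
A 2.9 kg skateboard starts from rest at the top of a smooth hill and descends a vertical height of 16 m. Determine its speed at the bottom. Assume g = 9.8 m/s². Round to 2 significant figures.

v = 18 m/s

Mechanical energy is conserved (no friction): mgh = ½mv²
v = √(2gh) = √(2 × 9.8 × 16) = √313.60 = 17.71 m/s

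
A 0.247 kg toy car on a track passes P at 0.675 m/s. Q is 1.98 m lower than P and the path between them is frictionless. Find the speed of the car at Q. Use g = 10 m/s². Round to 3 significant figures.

v = 6.33 m/s

Mechanical energy is conserved (no friction): ½mv₀² + mgh = ½mv²
The mass cancels from both sides.
v² = v₀² + 2gh = (0.675)² + 2(10)(1.98) = 40.056
v = √40.056 = 6.329 m/s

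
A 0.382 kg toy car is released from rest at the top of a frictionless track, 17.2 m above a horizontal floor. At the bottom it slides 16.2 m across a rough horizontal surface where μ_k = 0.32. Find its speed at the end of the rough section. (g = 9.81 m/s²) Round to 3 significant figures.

v = 15.4 m/s

Applying the work–energy principle:
mgh = ½mv² + μ_k m g d
W_f = μ_k mg d = (0.32)(0.382)(9.81)(16.2) = 19.43 J
½mv² = mgh − W_f = 64.456 − 19.43 = 45.029 J
v = √(2 × 45.029/0.382) = 15.35 m/s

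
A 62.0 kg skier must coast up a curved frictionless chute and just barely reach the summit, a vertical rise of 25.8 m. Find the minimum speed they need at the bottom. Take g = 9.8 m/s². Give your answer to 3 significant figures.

v = 22.5 m/s

At the top they are momentarily at rest, so all KE converts to PE: ½mv² = mgh
v = √(2gh) = √(2 × 9.8 × 25.8) = 22.49 m/s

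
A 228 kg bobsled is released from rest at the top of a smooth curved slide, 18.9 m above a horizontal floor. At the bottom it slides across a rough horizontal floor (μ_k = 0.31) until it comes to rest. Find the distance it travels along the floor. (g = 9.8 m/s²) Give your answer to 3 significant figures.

d = 61.0 m

Energy at the top = energy at the end + work done against friction:
At rest all PE has been dissipated by friction: mgh = μ_k m g d
d = h/μ_k = 18.9/0.31 = 60.97 m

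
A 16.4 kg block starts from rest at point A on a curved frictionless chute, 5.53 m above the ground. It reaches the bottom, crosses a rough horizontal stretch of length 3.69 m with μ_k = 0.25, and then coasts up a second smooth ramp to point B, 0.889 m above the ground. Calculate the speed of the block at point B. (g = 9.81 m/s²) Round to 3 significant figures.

v = 8.54 m/s

Energy at A: mgh₁ = (16.4)(9.81)(5.53) = 889.69 J
Friction loss: W_f = μ_k mg d = 148.4 J
At B: ½mv² + mgh₂ = mgh₁ − W_f
½mv² = 889.69 − 148.4 − 143.03 = 598.25 J
v = √(2 × 598.25/16.4) = 8.541 m/s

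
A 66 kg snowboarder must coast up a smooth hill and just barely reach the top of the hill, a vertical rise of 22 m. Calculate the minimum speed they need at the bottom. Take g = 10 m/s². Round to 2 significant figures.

v = 21 m/s

At the top they are momentarily at rest, so all KE converts to PE: ½mv² = mgh
v = √(2gh) = √(2 × 10 × 22) = 20.98 m/s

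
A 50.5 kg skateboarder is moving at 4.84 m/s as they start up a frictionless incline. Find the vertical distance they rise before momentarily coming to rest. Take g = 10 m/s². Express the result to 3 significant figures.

h = 1.17 m

Setting KE at the bottom equal to PE gained: ½mv² = mgh
h = v²/(2g) = 4.84²/(2 × 10) = 1.171 m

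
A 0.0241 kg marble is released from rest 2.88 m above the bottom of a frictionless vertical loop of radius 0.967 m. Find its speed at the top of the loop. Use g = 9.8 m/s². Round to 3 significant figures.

Energy conservation: mgh = ½mv_top² + mg(2r)
v_top² = 2g(h − 2r) = 2(9.8)(2.88 − 1.934) = 18.54
v_top = 4.306 m/s

v = 4.31 m/s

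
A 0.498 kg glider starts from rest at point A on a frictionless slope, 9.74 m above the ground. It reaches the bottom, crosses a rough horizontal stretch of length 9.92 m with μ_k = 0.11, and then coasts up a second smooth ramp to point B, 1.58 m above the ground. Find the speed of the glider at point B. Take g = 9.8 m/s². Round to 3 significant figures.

Energy at A: mgh₁ = (0.498)(9.8)(9.74) = 47.535 J
Friction loss: W_f = μ_k mg d = 5.325 J
At B: ½mv² + mgh₂ = mgh₁ − W_f
½mv² = 47.535 − 5.325 − 7.7110 = 34.499 J
v = √(2 × 34.499/0.498) = 11.77 m/s

v = 11.8 m/s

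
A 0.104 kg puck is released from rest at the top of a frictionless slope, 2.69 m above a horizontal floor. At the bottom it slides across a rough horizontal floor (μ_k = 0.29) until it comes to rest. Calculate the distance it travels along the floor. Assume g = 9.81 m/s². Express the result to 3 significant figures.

d = 9.28 m

Energy bookkeeping (friction removes W_f = μ_k N d):
At rest all PE has been dissipated by friction: mgh = μ_k m g d
d = h/μ_k = 2.69/0.29 = 9.276 m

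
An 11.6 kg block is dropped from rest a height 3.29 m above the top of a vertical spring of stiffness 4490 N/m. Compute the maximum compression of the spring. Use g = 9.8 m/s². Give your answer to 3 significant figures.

x = 0.434 m

Let x be the compression. The total drop is H + x, and the block is instantaneously at rest at max compression, so energy conservation gives:
mg(H + x) = ½kx²
½(4490)x² − (11.6)(9.8)x − (11.6)(9.8)(3.29) = 0
2245x² − 113.7x − 374.0 = 0
x = [113.7 + √(12923 + 3.3586e+06)]/(2 × 2245) = 0.4343 m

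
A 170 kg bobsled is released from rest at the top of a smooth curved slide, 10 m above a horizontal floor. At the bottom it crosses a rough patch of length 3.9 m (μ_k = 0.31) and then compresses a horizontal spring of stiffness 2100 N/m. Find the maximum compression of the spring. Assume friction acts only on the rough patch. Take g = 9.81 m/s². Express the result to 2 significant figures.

x = 3.7 m

Initial energy: E₁ = mgh = (170)(9.81)(10) = 16677 J
Friction removes W_f = μ_k mg d = (0.31)(170)(9.81)(3.9) = 2016 J
Energy reaching the spring: E = 16677 − 2016 = 14661 J
At max compression ½kx² = E ⇒ x = √(2E/k) = √(2 × 14661/2100) = 3.737 m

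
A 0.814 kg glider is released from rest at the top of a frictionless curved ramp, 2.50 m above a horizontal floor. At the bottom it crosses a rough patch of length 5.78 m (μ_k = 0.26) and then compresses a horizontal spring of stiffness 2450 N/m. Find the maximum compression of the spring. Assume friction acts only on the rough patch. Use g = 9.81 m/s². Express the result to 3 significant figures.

Initial energy: E₁ = mgh = (0.814)(9.81)(2.50) = 19.963 J
Friction removes W_f = μ_k mg d = (0.26)(0.814)(9.81)(5.78) = 12.00 J
Energy reaching the spring: E = 19.963 − 12.00 = 7.9630 J
At max compression ½kx² = E ⇒ x = √(2E/k) = √(2 × 7.9630/2450) = 0.08063 m

x = 0.0806 m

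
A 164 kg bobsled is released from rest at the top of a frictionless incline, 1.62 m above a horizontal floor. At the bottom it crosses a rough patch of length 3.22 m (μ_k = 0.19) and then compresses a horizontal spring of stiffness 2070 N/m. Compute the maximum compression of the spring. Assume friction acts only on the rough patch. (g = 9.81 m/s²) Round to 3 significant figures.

Initial energy: E₁ = mgh = (164)(9.81)(1.62) = 2606.3 J
Friction removes W_f = μ_k mg d = (0.19)(164)(9.81)(3.22) = 984.3 J
Energy reaching the spring: E = 2606.3 − 984.3 = 1622.0 J
At max compression ½kx² = E ⇒ x = √(2E/k) = √(2 × 1622.0/2070) = 1.252 m

x = 1.25 m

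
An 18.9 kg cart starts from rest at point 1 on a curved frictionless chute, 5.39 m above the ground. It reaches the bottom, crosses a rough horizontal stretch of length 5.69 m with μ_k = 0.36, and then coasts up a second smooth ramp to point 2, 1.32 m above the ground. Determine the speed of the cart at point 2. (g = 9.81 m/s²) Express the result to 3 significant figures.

Energy at 1: mgh₁ = (18.9)(9.81)(5.39) = 999.35 J
Friction loss: W_f = μ_k mg d = 379.8 J
At 2: ½mv² + mgh₂ = mgh₁ − W_f
½mv² = 999.35 − 379.8 − 244.74 = 374.82 J
v = √(2 × 374.82/18.9) = 6.298 m/s

v = 6.30 m/s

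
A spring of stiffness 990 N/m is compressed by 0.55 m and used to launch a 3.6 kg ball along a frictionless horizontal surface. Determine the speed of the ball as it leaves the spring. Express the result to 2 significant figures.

v = 9.1 m/s

The ball leaves the spring when the spring is at natural length, so ½kx² = ½mv²
v = x√(k/m) = 0.55 × √(990/3.6) = 9.121 m/s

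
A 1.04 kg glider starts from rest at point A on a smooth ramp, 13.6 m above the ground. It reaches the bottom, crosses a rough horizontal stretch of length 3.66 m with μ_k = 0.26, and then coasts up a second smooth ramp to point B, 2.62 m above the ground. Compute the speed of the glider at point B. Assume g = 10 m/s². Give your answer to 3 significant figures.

v = 14.2 m/s

Energy at A: mgh₁ = (1.04)(10)(13.6) = 141.44 J
Friction loss: W_f = μ_k mg d = 9.897 J
At B: ½mv² + mgh₂ = mgh₁ − W_f
½mv² = 141.44 − 9.897 − 27.248 = 104.30 J
v = √(2 × 104.30/1.04) = 14.16 m/s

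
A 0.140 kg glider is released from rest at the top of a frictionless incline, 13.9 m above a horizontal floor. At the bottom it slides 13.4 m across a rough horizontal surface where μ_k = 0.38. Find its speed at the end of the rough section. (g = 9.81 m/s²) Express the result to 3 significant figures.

Energy at the top = energy at the end + work done against friction:
mgh = ½mv² + μ_k m g d
W_f = μ_k mg d = (0.38)(0.140)(9.81)(13.4) = 6.993 J
½mv² = mgh − W_f = 19.090 − 6.993 = 12.097 J
v = √(2 × 12.097/0.140) = 13.15 m/s

v = 13.1 m/s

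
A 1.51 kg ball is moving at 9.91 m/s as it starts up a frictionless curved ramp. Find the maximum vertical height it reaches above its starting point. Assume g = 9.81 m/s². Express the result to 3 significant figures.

h = 5.01 m

Setting KE at the bottom equal to PE gained: ½mv² = mgh
h = v²/(2g) = 9.91²/(2 × 9.81) = 5.006 m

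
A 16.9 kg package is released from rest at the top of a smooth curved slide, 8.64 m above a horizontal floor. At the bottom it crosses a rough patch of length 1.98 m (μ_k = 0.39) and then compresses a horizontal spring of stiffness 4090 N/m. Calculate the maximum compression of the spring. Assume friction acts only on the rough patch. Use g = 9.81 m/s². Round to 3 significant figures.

x = 0.799 m

Initial energy: E₁ = mgh = (16.9)(9.81)(8.64) = 1432.4 J
Friction removes W_f = μ_k mg d = (0.39)(16.9)(9.81)(1.98) = 128.0 J
Energy reaching the spring: E = 1432.4 − 128.0 = 1304.4 J
At max compression ½kx² = E ⇒ x = √(2E/k) = √(2 × 1304.4/4090) = 0.7987 m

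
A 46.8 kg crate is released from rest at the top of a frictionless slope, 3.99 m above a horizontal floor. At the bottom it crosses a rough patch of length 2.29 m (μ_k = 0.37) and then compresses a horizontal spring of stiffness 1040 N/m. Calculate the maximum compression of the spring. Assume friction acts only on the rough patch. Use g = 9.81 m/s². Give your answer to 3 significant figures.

Initial energy: E₁ = mgh = (46.8)(9.81)(3.99) = 1831.8 J
Friction removes W_f = μ_k mg d = (0.37)(46.8)(9.81)(2.29) = 389.0 J
Energy reaching the spring: E = 1831.8 − 389.0 = 1442.8 J
At max compression ½kx² = E ⇒ x = √(2E/k) = √(2 × 1442.8/1040) = 1.666 m

x = 1.67 m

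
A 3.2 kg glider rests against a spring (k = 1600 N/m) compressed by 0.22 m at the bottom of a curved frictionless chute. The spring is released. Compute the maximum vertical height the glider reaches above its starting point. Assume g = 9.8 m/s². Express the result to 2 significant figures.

At maximum height the glider is at rest, so ½kx² = mgh
h = kx²/(2mg) = (1600)(0.22)²/(2 × 3.2 × 9.8) = 1.235 m

h = 1.2 m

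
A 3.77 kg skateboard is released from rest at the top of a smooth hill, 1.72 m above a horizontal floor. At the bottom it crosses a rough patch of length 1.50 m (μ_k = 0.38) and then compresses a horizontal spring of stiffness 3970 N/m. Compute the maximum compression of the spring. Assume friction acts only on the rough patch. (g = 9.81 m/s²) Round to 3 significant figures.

Initial energy: E₁ = mgh = (3.77)(9.81)(1.72) = 63.612 J
Friction removes W_f = μ_k mg d = (0.38)(3.77)(9.81)(1.50) = 21.08 J
Energy reaching the spring: E = 63.612 − 21.08 = 42.531 J
At max compression ½kx² = E ⇒ x = √(2E/k) = √(2 × 42.531/3970) = 0.1464 m

x = 0.146 m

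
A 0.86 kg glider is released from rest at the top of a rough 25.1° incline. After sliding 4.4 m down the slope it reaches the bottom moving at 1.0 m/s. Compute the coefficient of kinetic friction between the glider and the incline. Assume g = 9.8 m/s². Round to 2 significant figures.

μ_k = 0.46

Energy balance down the incline: mg L sinθ − ½mv² = μ_k (mg cosθ) L
mgL sinθ = 15.731 J; ½mv² = 0.43000 J
W_f = 15.731 − 0.43000 = 15.30 J
μ_k = W_f/(mg cosθ · L) = 15.30/(7.632 × 4.4) = 0.4556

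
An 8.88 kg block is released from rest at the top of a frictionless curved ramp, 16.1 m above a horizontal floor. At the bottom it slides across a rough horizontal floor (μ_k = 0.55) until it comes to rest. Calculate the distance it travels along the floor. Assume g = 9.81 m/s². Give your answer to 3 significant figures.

d = 29.3 m

Applying the work–energy principle:
At rest all PE has been dissipated by friction: mgh = μ_k m g d
d = h/μ_k = 16.1/0.55 = 29.27 m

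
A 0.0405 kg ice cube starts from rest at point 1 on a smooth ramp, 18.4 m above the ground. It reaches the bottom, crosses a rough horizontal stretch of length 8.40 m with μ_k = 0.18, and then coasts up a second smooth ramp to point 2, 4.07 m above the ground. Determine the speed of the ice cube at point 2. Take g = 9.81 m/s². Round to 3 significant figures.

v = 15.9 m/s

Energy at 1: mgh₁ = (0.0405)(9.81)(18.4) = 7.3104 J
Friction loss: W_f = μ_k mg d = 0.6007 J
At 2: ½mv² + mgh₂ = mgh₁ − W_f
½mv² = 7.3104 − 0.6007 − 1.6170 = 5.0927 J
v = √(2 × 5.0927/0.0405) = 15.86 m/s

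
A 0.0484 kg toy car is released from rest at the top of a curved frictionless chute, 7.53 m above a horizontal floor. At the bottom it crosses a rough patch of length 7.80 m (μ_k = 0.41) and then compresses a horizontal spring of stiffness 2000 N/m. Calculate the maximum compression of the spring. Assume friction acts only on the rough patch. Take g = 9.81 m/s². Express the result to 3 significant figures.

x = 0.0454 m

Initial energy: E₁ = mgh = (0.0484)(9.81)(7.53) = 3.5753 J
Friction removes W_f = μ_k mg d = (0.41)(0.0484)(9.81)(7.80) = 1.518 J
Energy reaching the spring: E = 3.5753 − 1.518 = 2.0569 J
At max compression ½kx² = E ⇒ x = √(2E/k) = √(2 × 2.0569/2000) = 0.04535 m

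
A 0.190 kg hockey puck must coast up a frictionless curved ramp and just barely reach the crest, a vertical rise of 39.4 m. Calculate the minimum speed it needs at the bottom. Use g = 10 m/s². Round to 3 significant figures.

At the top it is momentarily at rest, so all KE converts to PE: ½mv² = mgh
v = √(2gh) = √(2 × 10 × 39.4) = 28.07 m/s

v = 28.1 m/s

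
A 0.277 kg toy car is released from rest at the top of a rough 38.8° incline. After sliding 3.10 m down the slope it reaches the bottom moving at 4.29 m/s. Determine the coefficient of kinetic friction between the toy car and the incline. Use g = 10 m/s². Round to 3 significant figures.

The energy dissipated by friction is the PE lost minus the KE gained:
mgL sinθ = 5.3806 J; ½mv² = 2.5490 J
W_f = 5.3806 − 2.5490 = 2.832 J
μ_k = W_f/(mg cosθ · L) = 2.832/(2.159 × 3.10) = 0.4231

μ_k = 0.423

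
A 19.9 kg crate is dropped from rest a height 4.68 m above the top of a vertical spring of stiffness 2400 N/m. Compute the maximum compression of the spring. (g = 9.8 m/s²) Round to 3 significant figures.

Take the reference level at the top of the uncompressed spring. At max compression the crate has fallen H + x and is momentarily at rest:
mg(H + x) = ½kx²
½(2400)x² − (19.9)(9.8)x − (19.9)(9.8)(4.68) = 0
1200x² − 195.0x − 912.7 = 0
x = [195.0 + √(38033 + 4.3809e+06)]/(2 × 1200) = 0.9571 m

x = 0.957 m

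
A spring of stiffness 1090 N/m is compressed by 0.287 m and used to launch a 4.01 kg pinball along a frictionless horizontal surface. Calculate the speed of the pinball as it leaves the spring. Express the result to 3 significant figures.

Conservation of energy: ½kx² = ½mv²
v = x√(k/m) = 0.287 × √(1090/4.01) = 4.732 m/s

v = 4.73 m/s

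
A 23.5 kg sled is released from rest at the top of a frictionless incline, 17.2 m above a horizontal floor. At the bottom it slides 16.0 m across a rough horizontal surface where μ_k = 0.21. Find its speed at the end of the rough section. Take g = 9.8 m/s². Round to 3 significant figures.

v = 16.5 m/s

Energy at the top = energy at the end + work done against friction:
mgh = ½mv² + μ_k m g d
W_f = μ_k mg d = (0.21)(23.5)(9.8)(16.0) = 773.8 J
½mv² = mgh − W_f = 3961.2 − 773.8 = 3187.4 J
v = √(2 × 3187.4/23.5) = 16.47 m/s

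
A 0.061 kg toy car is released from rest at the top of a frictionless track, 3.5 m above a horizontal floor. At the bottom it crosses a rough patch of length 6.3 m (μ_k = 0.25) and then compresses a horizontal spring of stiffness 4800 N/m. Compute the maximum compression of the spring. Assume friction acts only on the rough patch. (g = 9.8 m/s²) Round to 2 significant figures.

Initial energy: E₁ = mgh = (0.061)(9.8)(3.5) = 2.0923 J
Friction removes W_f = μ_k mg d = (0.25)(0.061)(9.8)(6.3) = 0.9415 J
Energy reaching the spring: E = 2.0923 − 0.9415 = 1.1508 J
At max compression ½kx² = E ⇒ x = √(2E/k) = √(2 × 1.1508/4800) = 0.02190 m

x = 0.022 m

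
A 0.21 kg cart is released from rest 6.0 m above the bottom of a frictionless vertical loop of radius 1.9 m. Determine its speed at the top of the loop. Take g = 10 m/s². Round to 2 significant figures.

v = 6.6 m/s

Energy conservation: mgh = ½mv_top² + mg(2r)
v_top² = 2g(h − 2r) = 2(10)(6.0 − 3.800) = 44.00
v_top = 6.633 m/s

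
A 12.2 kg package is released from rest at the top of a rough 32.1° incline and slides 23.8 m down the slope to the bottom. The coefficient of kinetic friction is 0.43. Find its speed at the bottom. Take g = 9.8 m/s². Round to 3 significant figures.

Energy: mgh = ½mv² + W_f, with h = L sinθ and W_f = μ_k (mg cosθ) L
mgh = mgL sinθ = (12.2)(9.8)(23.8)sin32.1° = 1512.1 J
W_f = μ_k mg cosθ · L = (0.43)(12.2)(9.8)cos32.1°·23.8 = 1037 J
½mv² = 1512.1 − 1037 = 475.59 J
v = √(2 × 475.59/12.2) = 8.830 m/s

v = 8.83 m/s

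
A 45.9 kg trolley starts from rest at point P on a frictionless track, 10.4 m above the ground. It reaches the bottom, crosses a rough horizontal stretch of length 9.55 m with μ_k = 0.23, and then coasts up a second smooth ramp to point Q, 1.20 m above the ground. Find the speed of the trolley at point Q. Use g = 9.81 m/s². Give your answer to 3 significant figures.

v = 11.7 m/s

Energy at P: mgh₁ = (45.9)(9.81)(10.4) = 4682.9 J
Friction loss: W_f = μ_k mg d = 989.0 J
At Q: ½mv² + mgh₂ = mgh₁ − W_f
½mv² = 4682.9 − 989.0 − 540.33 = 3153.5 J
v = √(2 × 3153.5/45.9) = 11.72 m/s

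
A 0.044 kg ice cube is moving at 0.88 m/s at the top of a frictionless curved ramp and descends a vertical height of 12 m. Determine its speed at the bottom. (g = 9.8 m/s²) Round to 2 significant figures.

By conservation of mechanical energy, ½mv₀² + mgh = ½mv²
v² = v₀² + 2gh = (0.88)² + 2(9.8)(12) = 235.97
v = √235.97 = 15.36 m/s

v = 15 m/s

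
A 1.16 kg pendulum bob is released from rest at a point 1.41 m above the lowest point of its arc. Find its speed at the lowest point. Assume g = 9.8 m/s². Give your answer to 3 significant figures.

v = 5.26 m/s

Energy conservation between the two points: mgh = ½mv²
The mass cancels from both sides.
v = √(2gh) = √(2 × 9.8 × 1.41) = √27.636 = 5.257 m/s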